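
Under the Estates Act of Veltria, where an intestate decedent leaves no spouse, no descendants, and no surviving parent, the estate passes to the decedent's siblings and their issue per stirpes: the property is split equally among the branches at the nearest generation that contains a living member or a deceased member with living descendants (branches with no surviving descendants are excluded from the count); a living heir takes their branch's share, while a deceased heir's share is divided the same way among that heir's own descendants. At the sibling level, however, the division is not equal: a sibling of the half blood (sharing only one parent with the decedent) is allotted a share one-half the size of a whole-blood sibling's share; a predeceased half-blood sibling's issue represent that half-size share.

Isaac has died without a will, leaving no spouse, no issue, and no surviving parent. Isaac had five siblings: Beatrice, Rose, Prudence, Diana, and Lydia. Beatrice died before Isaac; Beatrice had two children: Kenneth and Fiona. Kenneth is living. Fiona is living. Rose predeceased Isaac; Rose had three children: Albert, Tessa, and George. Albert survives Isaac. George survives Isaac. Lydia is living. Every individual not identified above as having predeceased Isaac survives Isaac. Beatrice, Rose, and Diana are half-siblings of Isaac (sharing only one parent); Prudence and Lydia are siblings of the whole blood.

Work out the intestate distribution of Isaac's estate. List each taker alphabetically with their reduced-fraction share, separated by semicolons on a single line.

Albert 1/21; Diana 1/7; Fiona 1/14; George 1/21; Kenneth 1/14; Lydia 2/7; Prudence 2/7; Tessa 1/21

No spouse, descendants, or parent survives, so the estate passes to Isaac's siblings per stirpes.
Half-blood siblings count for one-half the weight of whole-blood siblings at the initial division.
Dividing 1 in proportion to weights (total weight 7/2): Beatrice (weight 1/2) → 1/7; Rose (weight 1/2) → 1/7; Prudence (weight 1) → 2/7; Diana (weight 1/2) → 1/7; Lydia (weight 1) → 2/7.
Beatrice predeceased; the 1/7 allotted to Beatrice's branch passes to Beatrice's issue by representation.
The 1/7 is divided into 2 equal shares of 1/14 among Kenneth, Fiona.
Kenneth is living and takes 1/14.
Fiona is living and takes 1/14.
Rose predeceased; the 1/7 allotted to Rose's branch passes to Rose's issue by representation.
The 1/7 is divided into 3 equal shares of 1/21 among Albert, Tessa, George.
Albert is living and takes 1/21.
Tessa is living and takes 1/21.
George is living and takes 1/21.
Prudence is living and takes 2/7.
Diana is living and takes 1/7.
Lydia is living and takes 2/7.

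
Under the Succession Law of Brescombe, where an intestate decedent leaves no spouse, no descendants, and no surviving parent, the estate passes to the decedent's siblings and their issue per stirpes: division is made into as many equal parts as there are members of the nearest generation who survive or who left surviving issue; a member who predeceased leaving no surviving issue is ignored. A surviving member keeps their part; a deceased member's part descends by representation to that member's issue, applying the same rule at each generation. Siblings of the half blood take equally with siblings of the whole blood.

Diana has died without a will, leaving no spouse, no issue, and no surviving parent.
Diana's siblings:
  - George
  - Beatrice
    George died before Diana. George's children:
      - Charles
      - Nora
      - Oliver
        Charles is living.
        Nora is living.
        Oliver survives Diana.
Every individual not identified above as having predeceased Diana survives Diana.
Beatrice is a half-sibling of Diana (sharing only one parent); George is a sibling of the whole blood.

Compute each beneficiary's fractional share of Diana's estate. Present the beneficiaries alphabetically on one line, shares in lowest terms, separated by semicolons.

No spouse, descendants, or parent survives, so the estate passes to Diana's siblings per stirpes.
Half-blood and whole-blood siblings take equally under the stated rule.
The estate is divided into 2 equal shares of 1/2 among George, Beatrice.
George predeceased; the 1/2 allotted to George's branch passes to George's issue by representation.
The 1/2 is divided into 3 equal shares of 1/6 among Charles, Nora, Oliver.
Charles is living and takes 1/6.
Nora is living and takes 1/6.
Oliver is living and takes 1/6.
Beatrice is living and takes 1/2.

Beatrice 1/2; Charles 1/6; Nora 1/6; Oliver 1/6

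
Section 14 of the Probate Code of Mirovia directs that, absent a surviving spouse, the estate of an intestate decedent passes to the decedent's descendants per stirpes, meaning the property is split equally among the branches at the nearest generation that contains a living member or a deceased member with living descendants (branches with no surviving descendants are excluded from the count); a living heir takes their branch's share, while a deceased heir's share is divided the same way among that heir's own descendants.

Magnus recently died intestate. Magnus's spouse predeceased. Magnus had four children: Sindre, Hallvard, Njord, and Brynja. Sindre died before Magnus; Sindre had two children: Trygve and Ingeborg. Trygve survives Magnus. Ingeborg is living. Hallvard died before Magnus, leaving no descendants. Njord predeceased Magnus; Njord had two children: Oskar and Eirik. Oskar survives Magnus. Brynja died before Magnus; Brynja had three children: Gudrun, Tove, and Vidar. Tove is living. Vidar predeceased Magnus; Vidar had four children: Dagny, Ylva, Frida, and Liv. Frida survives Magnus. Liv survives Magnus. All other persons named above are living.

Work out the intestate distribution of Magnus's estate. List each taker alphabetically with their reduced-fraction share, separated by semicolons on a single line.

There is no surviving spouse, so the entire estate passes to Magnus's descendants per stirpes.
Hallvard left no surviving issue, so that branch lapses and is disregarded.
The estate is divided into 3 equal shares of 1/3 among Sindre, Njord, Brynja.
Sindre predeceased; the 1/3 allotted to Sindre's branch passes to Sindre's issue by representation.
The 1/3 is divided into 2 equal shares of 1/6 among Trygve, Ingeborg.
Trygve is living and takes 1/6.
Ingeborg is living and takes 1/6.
Njord predeceased; the 1/3 allotted to Njord's branch passes to Njord's issue by representation.
The 1/3 is divided into 2 equal shares of 1/6 among Oskar, Eirik.
Oskar is living and takes 1/6.
Eirik is living and takes 1/6.
Brynja predeceased; the 1/3 allotted to Brynja's branch passes to Brynja's issue by representation.
The 1/3 is divided into 3 equal shares of 1/9 among Gudrun, Tove, Vidar.
Gudrun is living and takes 1/9.
Tove is living and takes 1/9.
Vidar predeceased; the 1/9 allotted to Vidar's branch passes to Vidar's issue by representation.
The 1/9 is divided into 4 equal shares of 1/36 among Dagny, Ylva, Frida, Liv.
Dagny is living and takes 1/36.
Ylva is living and takes 1/36.
Frida is living and takes 1/36.
Liv is living and takes 1/36.

Dagny 1/36; Eirik 1/6; Frida 1/36; Gudrun 1/9; Ingeborg 1/6; Liv 1/36; Oskar 1/6; Tove 1/9; Trygve 1/6; Ylva 1/36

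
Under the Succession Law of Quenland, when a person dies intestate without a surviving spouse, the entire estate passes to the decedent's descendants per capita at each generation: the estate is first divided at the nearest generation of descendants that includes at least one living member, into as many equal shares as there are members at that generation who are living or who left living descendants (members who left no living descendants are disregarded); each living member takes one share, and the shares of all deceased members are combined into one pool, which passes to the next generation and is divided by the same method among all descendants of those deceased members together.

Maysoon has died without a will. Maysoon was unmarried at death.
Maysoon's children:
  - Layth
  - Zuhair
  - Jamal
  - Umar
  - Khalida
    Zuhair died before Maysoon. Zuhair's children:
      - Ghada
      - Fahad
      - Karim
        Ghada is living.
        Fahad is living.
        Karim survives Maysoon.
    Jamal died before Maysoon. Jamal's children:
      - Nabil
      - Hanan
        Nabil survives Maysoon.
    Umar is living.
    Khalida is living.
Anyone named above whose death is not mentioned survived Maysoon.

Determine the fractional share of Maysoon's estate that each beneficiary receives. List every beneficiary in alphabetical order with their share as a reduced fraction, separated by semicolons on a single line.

Fahad 2/25; Ghada 2/25; Hanan 2/25; Karim 2/25; Khalida 1/5; Layth 1/5; Nabil 2/25; Umar 1/5

There is no surviving spouse, so the entire estate passes to Maysoon's descendants per capita at each generation.
At generation 1 (Layth, Zuhair, Jamal, Umar, Khalida) there are 5 shares of (1)/5 = 1/5 each.
Living: Layth, Umar, and Khalida — each takes 1/5.
Deceased: Zuhair and Jamal. Their combined 2/5 is pooled and carried to generation 2.
At generation 2 (Ghada, Fahad, Karim, Nabil, Hanan) there are 5 shares of (2/5)/5 = 2/25 each.
Living: Ghada, Fahad, Karim, Nabil, and Hanan — each takes 2/25.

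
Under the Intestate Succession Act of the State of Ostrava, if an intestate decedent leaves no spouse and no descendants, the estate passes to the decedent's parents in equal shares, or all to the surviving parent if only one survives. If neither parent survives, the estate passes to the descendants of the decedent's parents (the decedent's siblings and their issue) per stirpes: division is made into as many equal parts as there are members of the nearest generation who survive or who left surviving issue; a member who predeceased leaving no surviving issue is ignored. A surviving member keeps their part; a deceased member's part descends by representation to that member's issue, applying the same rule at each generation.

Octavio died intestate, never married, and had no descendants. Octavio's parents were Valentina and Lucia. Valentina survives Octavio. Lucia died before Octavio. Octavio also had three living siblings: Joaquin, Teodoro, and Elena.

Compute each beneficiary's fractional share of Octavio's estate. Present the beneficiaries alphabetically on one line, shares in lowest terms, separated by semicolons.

Only one parent, Valentina, survives, so Valentina takes the entire estate. The siblings take nothing because a surviving parent has priority.

Valentina 1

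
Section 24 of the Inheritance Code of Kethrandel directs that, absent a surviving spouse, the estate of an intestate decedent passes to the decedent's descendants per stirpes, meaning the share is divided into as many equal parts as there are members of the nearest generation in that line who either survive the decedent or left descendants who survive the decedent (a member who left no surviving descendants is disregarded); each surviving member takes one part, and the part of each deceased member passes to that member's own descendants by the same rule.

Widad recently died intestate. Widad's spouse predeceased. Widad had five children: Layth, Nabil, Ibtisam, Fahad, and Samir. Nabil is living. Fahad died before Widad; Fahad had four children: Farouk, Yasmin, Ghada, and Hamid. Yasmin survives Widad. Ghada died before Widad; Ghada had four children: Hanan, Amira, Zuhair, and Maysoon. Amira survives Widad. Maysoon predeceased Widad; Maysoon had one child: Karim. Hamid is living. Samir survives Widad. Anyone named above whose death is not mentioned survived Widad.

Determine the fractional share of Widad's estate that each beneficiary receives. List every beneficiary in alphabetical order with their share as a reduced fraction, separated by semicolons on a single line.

Amira 1/80; Farouk 1/20; Hamid 1/20; Hanan 1/80; Ibtisam 1/5; Karim 1/80; Layth 1/5; Nabil 1/5; Samir 1/5; Yasmin 1/20; Zuhair 1/80

There is no surviving spouse, so the entire estate passes to Widad's descendants per stirpes.
The estate is divided into 5 equal shares of 1/5 among Layth, Nabil, Ibtisam, Fahad, Samir.
Layth is living and takes 1/5.
Nabil is living and takes 1/5.
Ibtisam is living and takes 1/5.
Fahad predeceased; the 1/5 allotted to Fahad's branch passes to Fahad's issue by representation.
The 1/5 is divided into 4 equal shares of 1/20 among Farouk, Yasmin, Ghada, Hamid.
Farouk is living and takes 1/20.
Yasmin is living and takes 1/20.
Ghada predeceased; the 1/20 allotted to Ghada's branch passes to Ghada's issue by representation.
The 1/20 is divided into 4 equal shares of 1/80 among Hanan, Amira, Zuhair, Maysoon.
Hanan is living and takes 1/80.
Amira is living and takes 1/80.
Zuhair is living and takes 1/80.
Maysoon predeceased; the 1/80 allotted to Maysoon's branch passes to Maysoon's issue by representation.
Karim is the sole taker at this level and receives the full 1/80.
Hamid is living and takes 1/20.
Samir is living and takes 1/5.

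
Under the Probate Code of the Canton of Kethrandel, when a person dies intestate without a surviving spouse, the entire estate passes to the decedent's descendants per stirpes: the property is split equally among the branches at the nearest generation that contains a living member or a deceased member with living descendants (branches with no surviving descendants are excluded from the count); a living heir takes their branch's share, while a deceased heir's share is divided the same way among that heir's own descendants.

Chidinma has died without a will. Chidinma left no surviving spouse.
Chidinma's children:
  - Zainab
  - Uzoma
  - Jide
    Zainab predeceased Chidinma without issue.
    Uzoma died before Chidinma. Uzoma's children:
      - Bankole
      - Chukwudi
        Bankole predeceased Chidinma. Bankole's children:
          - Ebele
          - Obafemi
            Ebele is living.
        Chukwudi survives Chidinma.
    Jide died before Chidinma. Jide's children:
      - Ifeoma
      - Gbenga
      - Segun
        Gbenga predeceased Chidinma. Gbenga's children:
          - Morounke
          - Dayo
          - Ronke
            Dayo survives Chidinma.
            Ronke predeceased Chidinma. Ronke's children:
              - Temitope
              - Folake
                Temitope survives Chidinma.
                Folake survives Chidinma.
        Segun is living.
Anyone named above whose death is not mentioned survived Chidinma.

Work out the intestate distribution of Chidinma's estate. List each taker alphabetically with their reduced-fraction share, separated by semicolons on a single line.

Chukwudi 1/4; Dayo 1/18; Ebele 1/8; Folake 1/36; Ifeoma 1/6; Morounke 1/18; Obafemi 1/8; Segun 1/6; Temitope 1/36

There is no surviving spouse, so the entire estate passes to Chidinma's descendants per stirpes.
Zainab left no surviving issue, so that branch lapses and is disregarded.
The estate is divided into 2 equal shares of 1/2 among Uzoma, Jide.
Uzoma predeceased; the 1/2 allotted to Uzoma's branch passes to Uzoma's issue by representation.
The 1/2 is divided into 2 equal shares of 1/4 among Bankole, Chukwudi.
Bankole predeceased; the 1/4 allotted to Bankole's branch passes to Bankole's issue by representation.
The 1/4 is divided into 2 equal shares of 1/8 among Ebele, Obafemi.
Ebele is living and takes 1/8.
Obafemi is living and takes 1/8.
Chukwudi is living and takes 1/4.
Jide predeceased; the 1/2 allotted to Jide's branch passes to Jide's issue by representation.
The 1/2 is divided into 3 equal shares of 1/6 among Ifeoma, Gbenga, Segun.
Ifeoma is living and takes 1/6.
Gbenga predeceased; the 1/6 allotted to Gbenga's branch passes to Gbenga's issue by representation.
The 1/6 is divided into 3 equal shares of 1/18 among Morounke, Dayo, Ronke.
Morounke is living and takes 1/18.
Dayo is living and takes 1/18.
Ronke predeceased; the 1/18 allotted to Ronke's branch passes to Ronke's issue by representation.
The 1/18 is divided into 2 equal shares of 1/36 among Temitope, Folake.
Temitope is living and takes 1/36.
Folake is living and takes 1/36.
Segun is living and takes 1/6.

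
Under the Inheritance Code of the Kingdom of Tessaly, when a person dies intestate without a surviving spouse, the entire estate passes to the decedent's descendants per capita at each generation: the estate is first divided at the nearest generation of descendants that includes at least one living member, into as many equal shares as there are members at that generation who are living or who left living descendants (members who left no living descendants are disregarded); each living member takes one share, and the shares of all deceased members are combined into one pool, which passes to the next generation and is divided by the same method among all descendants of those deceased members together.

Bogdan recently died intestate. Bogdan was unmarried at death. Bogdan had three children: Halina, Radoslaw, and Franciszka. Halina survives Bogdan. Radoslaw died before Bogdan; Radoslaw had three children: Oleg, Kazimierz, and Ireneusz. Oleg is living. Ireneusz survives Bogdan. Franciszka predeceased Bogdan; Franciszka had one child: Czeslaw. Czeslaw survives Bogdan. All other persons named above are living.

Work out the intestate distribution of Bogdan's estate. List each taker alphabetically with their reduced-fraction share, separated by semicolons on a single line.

There is no surviving spouse, so the entire estate passes to Bogdan's descendants per capita at each generation.
At generation 1 (Halina, Radoslaw, Franciszka) there are 3 shares of (1)/3 = 1/3 each.
Living: Halina — each takes 1/3.
Deceased: Radoslaw and Franciszka. Their combined 2/3 is pooled and carried to generation 2.
At generation 2 (Oleg, Kazimierz, Ireneusz, Czeslaw) there are 4 shares of (2/3)/4 = 1/6 each.
Living: Oleg, Kazimierz, Ireneusz, and Czeslaw — each takes 1/6.

Czeslaw 1/6; Halina 1/3; Ireneusz 1/6; Kazimierz 1/6; Oleg 1/6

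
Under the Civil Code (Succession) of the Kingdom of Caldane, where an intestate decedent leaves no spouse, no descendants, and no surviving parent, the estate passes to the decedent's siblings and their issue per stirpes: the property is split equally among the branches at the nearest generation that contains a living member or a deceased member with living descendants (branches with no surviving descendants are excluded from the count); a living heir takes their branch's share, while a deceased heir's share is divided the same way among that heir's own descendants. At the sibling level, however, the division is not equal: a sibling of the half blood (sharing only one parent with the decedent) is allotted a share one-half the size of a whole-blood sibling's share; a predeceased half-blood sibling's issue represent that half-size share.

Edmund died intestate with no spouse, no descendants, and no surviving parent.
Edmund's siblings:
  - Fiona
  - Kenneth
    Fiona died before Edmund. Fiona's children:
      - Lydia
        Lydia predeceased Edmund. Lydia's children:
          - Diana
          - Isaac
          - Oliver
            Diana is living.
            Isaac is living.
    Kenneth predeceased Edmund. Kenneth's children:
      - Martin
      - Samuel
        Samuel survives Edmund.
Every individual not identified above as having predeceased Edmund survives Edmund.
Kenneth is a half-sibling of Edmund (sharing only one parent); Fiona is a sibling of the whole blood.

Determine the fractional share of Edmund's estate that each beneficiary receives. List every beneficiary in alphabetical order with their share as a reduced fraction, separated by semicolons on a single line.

Diana 2/9; Isaac 2/9; Martin 1/6; Oliver 2/9; Samuel 1/6

No spouse, descendants, or parent survives, so the estate passes to Edmund's siblings per stirpes.
Half-blood siblings count for one-half the weight of whole-blood siblings at the initial division.
Dividing 1 in proportion to weights (total weight 3/2): Fiona (weight 1) → 2/3; Kenneth (weight 1/2) → 1/3.
Fiona predeceased; the 2/3 allotted to Fiona's branch passes to Fiona's issue by representation.
Lydia's line is the sole branch at this level, so the full 2/3 passes to Lydia's issue by representation.
The 2/3 is divided into 3 equal shares of 2/9 among Diana, Isaac, Oliver.
Diana is living and takes 2/9.
Isaac is living and takes 2/9.
Oliver is living and takes 2/9.
Kenneth predeceased; the 1/3 allotted to Kenneth's branch passes to Kenneth's issue by representation.
The 1/3 is divided into 2 equal shares of 1/6 among Martin, Samuel.
Martin is living and takes 1/6.
Samuel is living and takes 1/6.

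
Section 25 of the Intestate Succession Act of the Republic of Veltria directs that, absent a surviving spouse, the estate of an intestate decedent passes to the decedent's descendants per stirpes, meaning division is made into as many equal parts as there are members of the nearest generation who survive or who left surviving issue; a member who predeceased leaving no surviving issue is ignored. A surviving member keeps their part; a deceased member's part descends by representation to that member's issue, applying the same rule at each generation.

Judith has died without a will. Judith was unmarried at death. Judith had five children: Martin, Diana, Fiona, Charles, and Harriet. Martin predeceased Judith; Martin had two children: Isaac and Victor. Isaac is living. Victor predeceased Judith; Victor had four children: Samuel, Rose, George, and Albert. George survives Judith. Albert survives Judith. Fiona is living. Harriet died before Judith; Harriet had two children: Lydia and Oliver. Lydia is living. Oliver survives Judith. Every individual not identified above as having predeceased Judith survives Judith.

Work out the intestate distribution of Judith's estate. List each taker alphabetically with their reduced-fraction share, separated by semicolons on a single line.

Albert 1/40; Charles 1/5; Diana 1/5; Fiona 1/5; George 1/40; Isaac 1/10; Lydia 1/10; Oliver 1/10; Rose 1/40; Samuel 1/40

There is no surviving spouse, so the entire estate passes to Judith's descendants per stirpes.
The estate is divided into 5 equal shares of 1/5 among Martin, Diana, Fiona, Charles, Harriet.
Martin predeceased; the 1/5 allotted to Martin's branch passes to Martin's issue by representation.
The 1/5 is divided into 2 equal shares of 1/10 among Isaac, Victor.
Isaac is living and takes 1/10.
Victor predeceased; the 1/10 allotted to Victor's branch passes to Victor's issue by representation.
The 1/10 is divided into 4 equal shares of 1/40 among Samuel, Rose, George, Albert.
Samuel is living and takes 1/40.
Rose is living and takes 1/40.
George is living and takes 1/40.
Albert is living and takes 1/40.
Diana is living and takes 1/5.
Fiona is living and takes 1/5.
Charles is living and takes 1/5.
Harriet predeceased; the 1/5 allotted to Harriet's branch passes to Harriet's issue by representation.
The 1/5 is divided into 2 equal shares of 1/10 among Lydia, Oliver.
Lydia is living and takes 1/10.
Oliver is living and takes 1/10.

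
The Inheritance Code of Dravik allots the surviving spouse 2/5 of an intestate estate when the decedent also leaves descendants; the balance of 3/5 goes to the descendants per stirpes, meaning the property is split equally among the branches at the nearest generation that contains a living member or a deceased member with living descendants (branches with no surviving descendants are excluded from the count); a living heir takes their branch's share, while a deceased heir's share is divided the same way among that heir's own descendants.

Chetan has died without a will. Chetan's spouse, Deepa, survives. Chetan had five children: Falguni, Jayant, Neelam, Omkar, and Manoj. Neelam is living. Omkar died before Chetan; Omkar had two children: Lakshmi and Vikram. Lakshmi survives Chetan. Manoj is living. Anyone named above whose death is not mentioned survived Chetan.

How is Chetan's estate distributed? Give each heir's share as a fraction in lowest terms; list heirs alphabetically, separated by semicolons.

Deepa 2/5; Falguni 3/25; Jayant 3/25; Lakshmi 3/50; Manoj 3/25; Neelam 3/25; Vikram 3/50

Deepa, as surviving spouse, takes 2/5.
The remaining 3/5 passes to Chetan's descendants per stirpes.
The 3/5 is divided into 5 equal shares of 3/25 among Falguni, Jayant, Neelam, Omkar, Manoj.
Falguni is living and takes 3/25.
Jayant is living and takes 3/25.
Neelam is living and takes 3/25.
Omkar predeceased; the 3/25 allotted to Omkar's branch passes to Omkar's issue by representation.
The 3/25 is divided into 2 equal shares of 3/50 among Lakshmi, Vikram.
Lakshmi is living and takes 3/50.
Vikram is living and takes 3/50.
Manoj is living and takes 3/25.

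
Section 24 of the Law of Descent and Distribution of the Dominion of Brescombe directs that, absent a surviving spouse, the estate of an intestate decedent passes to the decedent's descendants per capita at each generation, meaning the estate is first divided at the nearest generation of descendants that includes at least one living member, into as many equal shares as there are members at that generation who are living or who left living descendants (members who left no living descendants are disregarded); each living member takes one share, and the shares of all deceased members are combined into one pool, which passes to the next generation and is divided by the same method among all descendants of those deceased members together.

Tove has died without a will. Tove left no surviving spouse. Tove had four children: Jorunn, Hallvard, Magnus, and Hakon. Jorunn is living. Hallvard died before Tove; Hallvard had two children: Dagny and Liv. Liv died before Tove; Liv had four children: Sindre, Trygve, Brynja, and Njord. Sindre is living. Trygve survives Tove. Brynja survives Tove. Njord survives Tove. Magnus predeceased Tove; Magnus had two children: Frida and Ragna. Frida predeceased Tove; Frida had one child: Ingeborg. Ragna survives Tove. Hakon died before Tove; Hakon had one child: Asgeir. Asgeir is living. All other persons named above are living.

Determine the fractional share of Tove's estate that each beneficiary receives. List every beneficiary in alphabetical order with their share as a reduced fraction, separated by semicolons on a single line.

There is no surviving spouse, so the entire estate passes to Tove's descendants per capita at each generation.
At generation 1 (Jorunn, Hallvard, Magnus, Hakon) there are 4 shares of (1)/4 = 1/4 each.
Living: Jorunn — each takes 1/4.
Deceased: Hallvard, Magnus, and Hakon. Their combined 3/4 is pooled and carried to generation 2.
At generation 2 (Dagny, Liv, Frida, Ragna, Asgeir) there are 5 shares of (3/4)/5 = 3/20 each.
Living: Dagny, Ragna, and Asgeir — each takes 3/20.
Deceased: Liv and Frida. Their combined 3/10 is pooled and carried to generation 3.
At generation 3 (Sindre, Trygve, Brynja, Njord, Ingeborg) there are 5 shares of (3/10)/5 = 3/50 each.
Living: Sindre, Trygve, Brynja, Njord, and Ingeborg — each takes 3/50.

Asgeir 3/20; Brynja 3/50; Dagny 3/20; Ingeborg 3/50; Jorunn 1/4; Njord 3/50; Ragna 3/20; Sindre 3/50; Trygve 3/50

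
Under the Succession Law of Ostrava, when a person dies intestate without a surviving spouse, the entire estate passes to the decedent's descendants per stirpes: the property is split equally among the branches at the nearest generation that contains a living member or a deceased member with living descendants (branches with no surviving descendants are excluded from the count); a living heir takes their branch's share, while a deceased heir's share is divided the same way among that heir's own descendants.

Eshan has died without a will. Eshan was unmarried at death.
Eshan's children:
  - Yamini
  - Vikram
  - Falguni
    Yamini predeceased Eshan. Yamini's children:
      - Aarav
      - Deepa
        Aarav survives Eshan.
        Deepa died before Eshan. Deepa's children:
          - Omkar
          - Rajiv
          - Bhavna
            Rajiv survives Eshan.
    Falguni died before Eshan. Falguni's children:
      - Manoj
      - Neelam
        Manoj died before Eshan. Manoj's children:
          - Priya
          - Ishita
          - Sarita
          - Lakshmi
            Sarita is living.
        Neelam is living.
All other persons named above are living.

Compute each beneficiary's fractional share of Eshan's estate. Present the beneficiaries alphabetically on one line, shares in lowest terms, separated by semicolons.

There is no surviving spouse, so the entire estate passes to Eshan's descendants per stirpes.
The estate is divided into 3 equal shares of 1/3 among Yamini, Vikram, Falguni.
Yamini predeceased; the 1/3 allotted to Yamini's branch passes to Yamini's issue by representation.
The 1/3 is divided into 2 equal shares of 1/6 among Aarav, Deepa.
Aarav is living and takes 1/6.
Deepa predeceased; the 1/6 allotted to Deepa's branch passes to Deepa's issue by representation.
The 1/6 is divided into 3 equal shares of 1/18 among Omkar, Rajiv, Bhavna.
Omkar is living and takes 1/18.
Rajiv is living and takes 1/18.
Bhavna is living and takes 1/18.
Vikram is living and takes 1/3.
Falguni predeceased; the 1/3 allotted to Falguni's branch passes to Falguni's issue by representation.
The 1/3 is divided into 2 equal shares of 1/6 among Manoj, Neelam.
Manoj predeceased; the 1/6 allotted to Manoj's branch passes to Manoj's issue by representation.
The 1/6 is divided into 4 equal shares of 1/24 among Priya, Ishita, Sarita, Lakshmi.
Priya is living and takes 1/24.
Ishita is living and takes 1/24.
Sarita is living and takes 1/24.
Lakshmi is living and takes 1/24.
Neelam is living and takes 1/6.

Aarav 1/6; Bhavna 1/18; Ishita 1/24; Lakshmi 1/24; Neelam 1/6; Omkar 1/18; Priya 1/24; Rajiv 1/18; Sarita 1/24; Vikram 1/3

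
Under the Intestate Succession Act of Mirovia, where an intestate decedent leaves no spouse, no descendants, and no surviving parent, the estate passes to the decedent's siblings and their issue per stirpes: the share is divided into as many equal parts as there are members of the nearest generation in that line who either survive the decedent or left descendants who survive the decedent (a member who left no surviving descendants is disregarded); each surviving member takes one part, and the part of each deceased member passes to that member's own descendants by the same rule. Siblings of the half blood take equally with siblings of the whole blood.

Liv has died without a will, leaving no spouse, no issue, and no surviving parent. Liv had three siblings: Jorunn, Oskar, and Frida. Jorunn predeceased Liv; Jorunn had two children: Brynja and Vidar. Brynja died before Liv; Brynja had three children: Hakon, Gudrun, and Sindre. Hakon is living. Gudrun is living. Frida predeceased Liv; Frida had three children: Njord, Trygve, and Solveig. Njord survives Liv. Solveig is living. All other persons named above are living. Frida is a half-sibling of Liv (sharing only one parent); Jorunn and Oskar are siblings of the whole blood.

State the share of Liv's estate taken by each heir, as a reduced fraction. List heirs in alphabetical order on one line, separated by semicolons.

Gudrun 1/18; Hakon 1/18; Njord 1/9; Oskar 1/3; Sindre 1/18; Solveig 1/9; Trygve 1/9; Vidar 1/6

No spouse, descendants, or parent survives, so the estate passes to Liv's siblings per stirpes.
Half-blood and whole-blood siblings take equally under the stated rule.
The estate is divided into 3 equal shares of 1/3 among Jorunn, Oskar, Frida.
Jorunn predeceased; the 1/3 allotted to Jorunn's branch passes to Jorunn's issue by representation.
The 1/3 is divided into 2 equal shares of 1/6 among Brynja, Vidar.
Brynja predeceased; the 1/6 allotted to Brynja's branch passes to Brynja's issue by representation.
The 1/6 is divided into 3 equal shares of 1/18 among Hakon, Gudrun, Sindre.
Hakon is living and takes 1/18.
Gudrun is living and takes 1/18.
Sindre is living and takes 1/18.
Vidar is living and takes 1/6.
Oskar is living and takes 1/3.
Frida predeceased; the 1/3 allotted to Frida's branch passes to Frida's issue by representation.
The 1/3 is divided into 3 equal shares of 1/9 among Njord, Trygve, Solveig.
Njord is living and takes 1/9.
Trygve is living and takes 1/9.
Solveig is living and takes 1/9.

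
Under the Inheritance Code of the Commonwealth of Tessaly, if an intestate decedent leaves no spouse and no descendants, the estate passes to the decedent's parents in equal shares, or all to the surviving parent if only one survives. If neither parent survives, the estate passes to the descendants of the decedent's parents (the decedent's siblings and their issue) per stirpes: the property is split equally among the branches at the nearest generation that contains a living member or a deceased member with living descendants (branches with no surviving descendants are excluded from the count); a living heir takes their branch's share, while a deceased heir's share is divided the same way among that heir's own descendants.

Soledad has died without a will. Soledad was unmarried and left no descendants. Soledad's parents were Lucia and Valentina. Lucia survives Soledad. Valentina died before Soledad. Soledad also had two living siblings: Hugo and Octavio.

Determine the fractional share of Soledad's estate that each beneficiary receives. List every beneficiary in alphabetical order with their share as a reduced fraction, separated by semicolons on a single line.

Only one parent, Lucia, survives, so Lucia takes the entire estate. The siblings take nothing because a surviving parent has priority.

Lucia 1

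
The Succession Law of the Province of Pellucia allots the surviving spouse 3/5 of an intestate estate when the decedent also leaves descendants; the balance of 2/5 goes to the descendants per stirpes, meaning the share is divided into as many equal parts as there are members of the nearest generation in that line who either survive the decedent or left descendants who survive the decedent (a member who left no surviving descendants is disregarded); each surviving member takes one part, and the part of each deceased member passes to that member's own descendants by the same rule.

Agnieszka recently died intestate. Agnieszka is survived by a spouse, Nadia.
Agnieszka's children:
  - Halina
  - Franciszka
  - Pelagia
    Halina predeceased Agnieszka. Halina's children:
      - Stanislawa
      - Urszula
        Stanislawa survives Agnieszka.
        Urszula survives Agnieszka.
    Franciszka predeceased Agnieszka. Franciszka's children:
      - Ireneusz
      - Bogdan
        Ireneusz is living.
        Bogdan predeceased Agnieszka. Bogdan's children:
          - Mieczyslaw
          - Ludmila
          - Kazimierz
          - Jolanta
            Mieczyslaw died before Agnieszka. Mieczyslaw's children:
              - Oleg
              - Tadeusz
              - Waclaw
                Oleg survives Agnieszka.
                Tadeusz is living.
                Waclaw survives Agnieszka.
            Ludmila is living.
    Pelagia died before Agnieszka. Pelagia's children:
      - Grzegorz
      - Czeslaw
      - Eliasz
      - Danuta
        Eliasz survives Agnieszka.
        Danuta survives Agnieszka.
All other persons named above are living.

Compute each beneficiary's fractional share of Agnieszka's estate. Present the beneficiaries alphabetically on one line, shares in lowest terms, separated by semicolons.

Nadia, as surviving spouse, takes 3/5.
The remaining 2/5 passes to Agnieszka's descendants per stirpes.
The 2/5 is divided into 3 equal shares of 2/15 among Halina, Franciszka, Pelagia.
Halina predeceased; the 2/15 allotted to Halina's branch passes to Halina's issue by representation.
The 2/15 is divided into 2 equal shares of 1/15 among Stanislawa, Urszula.
Stanislawa is living and takes 1/15.
Urszula is living and takes 1/15.
Franciszka predeceased; the 2/15 allotted to Franciszka's branch passes to Franciszka's issue by representation.
The 2/15 is divided into 2 equal shares of 1/15 among Ireneusz, Bogdan.
Ireneusz is living and takes 1/15.
Bogdan predeceased; the 1/15 allotted to Bogdan's branch passes to Bogdan's issue by representation.
The 1/15 is divided into 4 equal shares of 1/60 among Mieczyslaw, Ludmila, Kazimierz, Jolanta.
Mieczyslaw predeceased; the 1/60 allotted to Mieczyslaw's branch passes to Mieczyslaw's issue by representation.
The 1/60 is divided into 3 equal shares of 1/180 among Oleg, Tadeusz, Waclaw.
Oleg is living and takes 1/180.
Tadeusz is living and takes 1/180.
Waclaw is living and takes 1/180.
Ludmila is living and takes 1/60.
Kazimierz is living and takes 1/60.
Jolanta is living and takes 1/60.
Pelagia predeceased; the 2/15 allotted to Pelagia's branch passes to Pelagia's issue by representation.
The 2/15 is divided into 4 equal shares of 1/30 among Grzegorz, Czeslaw, Eliasz, Danuta.
Grzegorz is living and takes 1/30.
Czeslaw is living and takes 1/30.
Eliasz is living and takes 1/30.
Danuta is living and takes 1/30.

Czeslaw 1/30; Danuta 1/30; Eliasz 1/30; Grzegorz 1/30; Ireneusz 1/15; Jolanta 1/60; Kazimierz 1/60; Ludmila 1/60; Nadia 3/5; Oleg 1/180; Stanislawa 1/15; Tadeusz 1/180; Urszula 1/15; Waclaw 1/180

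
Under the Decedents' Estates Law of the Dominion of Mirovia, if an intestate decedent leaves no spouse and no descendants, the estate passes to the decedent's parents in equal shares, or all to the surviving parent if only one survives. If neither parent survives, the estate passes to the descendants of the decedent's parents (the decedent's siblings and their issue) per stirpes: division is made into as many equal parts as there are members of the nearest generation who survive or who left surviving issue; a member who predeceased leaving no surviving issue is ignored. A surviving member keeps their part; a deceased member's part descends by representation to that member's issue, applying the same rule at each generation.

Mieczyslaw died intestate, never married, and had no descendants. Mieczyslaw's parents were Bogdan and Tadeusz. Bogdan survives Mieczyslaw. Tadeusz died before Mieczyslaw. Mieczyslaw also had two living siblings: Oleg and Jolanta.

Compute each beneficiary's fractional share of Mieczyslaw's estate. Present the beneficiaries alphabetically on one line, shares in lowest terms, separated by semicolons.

Bogdan 1

Only one parent, Bogdan, survives, so Bogdan takes the entire estate. The siblings take nothing because a surviving parent has priority.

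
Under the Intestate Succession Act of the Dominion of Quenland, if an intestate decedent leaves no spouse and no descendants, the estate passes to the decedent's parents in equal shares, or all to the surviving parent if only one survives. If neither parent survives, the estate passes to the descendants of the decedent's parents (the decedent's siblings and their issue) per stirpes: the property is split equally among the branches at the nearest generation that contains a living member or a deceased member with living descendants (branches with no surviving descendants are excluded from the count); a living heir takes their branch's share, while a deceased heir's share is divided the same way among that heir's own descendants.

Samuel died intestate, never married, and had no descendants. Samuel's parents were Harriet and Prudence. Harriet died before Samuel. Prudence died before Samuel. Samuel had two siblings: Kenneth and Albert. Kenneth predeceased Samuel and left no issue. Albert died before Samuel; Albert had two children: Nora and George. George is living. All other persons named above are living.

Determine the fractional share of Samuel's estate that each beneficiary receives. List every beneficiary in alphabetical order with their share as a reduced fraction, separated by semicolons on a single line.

George 1/2; Nora 1/2

Neither parent survives and there are no descendants, so the estate passes to Samuel's siblings and their issue per stirpes.
Kenneth left no surviving issue, so that branch lapses and is disregarded.
Albert's line is the sole branch at this level, so the full 1 passes to Albert's issue by representation.
The estate is divided into 2 equal shares of 1/2 among Nora, George.
Nora is living and takes 1/2.
George is living and takes 1/2.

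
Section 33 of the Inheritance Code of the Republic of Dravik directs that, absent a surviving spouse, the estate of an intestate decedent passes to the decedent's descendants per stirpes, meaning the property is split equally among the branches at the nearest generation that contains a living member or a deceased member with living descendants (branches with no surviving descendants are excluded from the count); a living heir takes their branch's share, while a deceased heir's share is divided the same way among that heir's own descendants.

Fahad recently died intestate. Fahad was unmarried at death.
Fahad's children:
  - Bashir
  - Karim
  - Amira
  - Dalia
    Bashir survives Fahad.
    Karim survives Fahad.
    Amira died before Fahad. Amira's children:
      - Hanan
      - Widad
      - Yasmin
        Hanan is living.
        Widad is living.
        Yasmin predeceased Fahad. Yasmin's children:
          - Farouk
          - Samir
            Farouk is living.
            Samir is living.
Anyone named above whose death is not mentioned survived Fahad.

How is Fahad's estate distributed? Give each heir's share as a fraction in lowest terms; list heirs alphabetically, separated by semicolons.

There is no surviving spouse, so the entire estate passes to Fahad's descendants per stirpes.
The estate is divided into 4 equal shares of 1/4 among Bashir, Karim, Amira, Dalia.
Bashir is living and takes 1/4.
Karim is living and takes 1/4.
Amira predeceased; the 1/4 allotted to Amira's branch passes to Amira's issue by representation.
The 1/4 is divided into 3 equal shares of 1/12 among Hanan, Widad, Yasmin.
Hanan is living and takes 1/12.
Widad is living and takes 1/12.
Yasmin predeceased; the 1/12 allotted to Yasmin's branch passes to Yasmin's issue by representation.
The 1/12 is divided into 2 equal shares of 1/24 among Farouk, Samir.
Farouk is living and takes 1/24.
Samir is living and takes 1/24.
Dalia is living and takes 1/4.

Bashir 1/4; Dalia 1/4; Farouk 1/24; Hanan 1/12; Karim 1/4; Samir 1/24; Widad 1/12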